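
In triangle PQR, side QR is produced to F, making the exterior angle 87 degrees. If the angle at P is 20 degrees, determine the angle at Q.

By the exterior angle theorem: exterior angle = sum of remote interior angles.
87 = 20 + angle Q
angle Q = 87 - 20 = 67 degrees

67 degrees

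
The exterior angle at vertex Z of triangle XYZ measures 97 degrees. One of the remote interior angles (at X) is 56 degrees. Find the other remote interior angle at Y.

By the exterior angle theorem: exterior angle = sum of remote interior angles.
97 = 56 + angle Y
angle Y = 97 - 56 = 41 degrees

41 degrees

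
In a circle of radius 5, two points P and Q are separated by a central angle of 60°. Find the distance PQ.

Drop a perpendicular from the center to the chord, bisecting both the chord and the central angle.
Each half-chord = r sin(θ/2) = 5 sin(30°).
The full chord = 2 × 5 × sin(30°) = 5.

5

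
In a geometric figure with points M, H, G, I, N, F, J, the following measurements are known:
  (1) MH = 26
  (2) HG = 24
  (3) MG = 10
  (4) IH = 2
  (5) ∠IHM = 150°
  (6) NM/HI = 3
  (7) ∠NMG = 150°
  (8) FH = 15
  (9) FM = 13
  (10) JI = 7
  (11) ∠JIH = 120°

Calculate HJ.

Step 1: By the law of cosines on triangle HIJ: HJ² = 2² + 7² − 2·2·7·cos(120°) = 67, so HJ = √67.

Therefore, the length of HJ = √67.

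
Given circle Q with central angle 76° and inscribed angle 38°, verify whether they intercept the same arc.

By the inscribed angle theorem, if both angles subtend the same arc, the inscribed angle must be half the central angle.
Half of 76° = 38°, which equals the given inscribed angle of 38°.
Therefore, yes, they correspond to the same arc.

Yes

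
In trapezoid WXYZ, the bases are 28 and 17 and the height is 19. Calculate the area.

Area = (28 + 17) * 19 / 2 = 855 / 2 = 855/2

855/2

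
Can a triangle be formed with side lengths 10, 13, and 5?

Sort the sides: 5, 10, 13.
It suffices to check that the sum of the two smallest exceeds the largest:
5 + 10 = 15 > 13. ✓
Yes, a valid triangle can be formed.

Yes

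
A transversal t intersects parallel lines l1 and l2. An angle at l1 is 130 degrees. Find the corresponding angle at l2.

Corresponding angles are equal: 130 degrees.

130 degrees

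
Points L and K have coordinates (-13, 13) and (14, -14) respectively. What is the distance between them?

d = sqrt((14 - -13)^2 + (-14 - 13)^2)
d = sqrt(27^2 + -27^2)
d = sqrt(729 + 729)
d = sqrt(1458) = 27*sqrt(2)

27*sqrt(2)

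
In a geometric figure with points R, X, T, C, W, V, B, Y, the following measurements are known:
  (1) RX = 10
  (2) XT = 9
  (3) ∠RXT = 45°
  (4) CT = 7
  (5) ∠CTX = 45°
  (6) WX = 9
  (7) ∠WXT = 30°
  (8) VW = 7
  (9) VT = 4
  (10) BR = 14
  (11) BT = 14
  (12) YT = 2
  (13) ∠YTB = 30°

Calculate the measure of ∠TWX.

Step 1: By the law of cosines on triangle WXT: WT² = 9² + 9² − 2·9·9·cos(30°) = 21.7, so WT ≈ 4.66.
Step 2: By the inverse law of cosines on triangle TWX: cos(∠TWX) = (4.66² + 9² − 9²) / (2·4.66·9) = 21.7/83.86 = 0.2588, so ∠TWX = 75°.

Therefore, the measure of angle ∠TWX = 75°.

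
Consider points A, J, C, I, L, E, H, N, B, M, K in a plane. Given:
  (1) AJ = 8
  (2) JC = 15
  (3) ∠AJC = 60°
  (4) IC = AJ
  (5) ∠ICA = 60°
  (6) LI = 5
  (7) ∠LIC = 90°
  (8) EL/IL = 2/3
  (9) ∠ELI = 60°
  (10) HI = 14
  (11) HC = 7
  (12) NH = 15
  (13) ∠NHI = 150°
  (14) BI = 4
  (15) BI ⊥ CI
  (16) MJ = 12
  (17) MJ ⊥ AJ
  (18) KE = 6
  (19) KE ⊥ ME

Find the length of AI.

From the given relations: IC = AJ = 8.
Step 1: By the law of cosines on triangle CJA: CA² = 15² + 8² − 2·15·8·cos(60°) = 169, so CA = 13.
Step 2: By the law of cosines on triangle ACI: AI² = 13² + 8² − 2·13·8·cos(60°) = 129, so AI = √129.

Therefore, the length of AI = √129.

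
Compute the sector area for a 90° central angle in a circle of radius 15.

Sector area = π(15²)(1/4) = 225*pi/4

225*pi/4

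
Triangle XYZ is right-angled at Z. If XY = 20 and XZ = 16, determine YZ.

YZ = sqrt(20^2 - 16^2) = sqrt(144) = 12

12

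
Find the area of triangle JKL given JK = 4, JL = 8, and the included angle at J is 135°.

Area = (1/2)(4)(8) sin(135°) = (1/2)(4)(8)(sqrt(2)/2) = 8*sqrt(2)

8*sqrt(2)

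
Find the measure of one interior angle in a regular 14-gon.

Each interior angle of a regular n-gon is (n - 2) * 180 / n.
For n = 14: (14 - 2) * 180 / 14 = 2160/14 = 1080/7 degrees.

1080/7 degrees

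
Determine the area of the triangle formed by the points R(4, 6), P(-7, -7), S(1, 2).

Using the Shoelace formula for a triangle:
Area = (1/2)|x0(y1 - y2) + x1(y2 - y0) + x2(y0 - y1)|
Area = (1/2)|4(-7 - 2) + -7(2 - 6) + 1(6 - -7)|
Area = (1/2)|-36 + 28 + 13|
Area = (1/2)|5|
Area = (1/2)(5)
Area = 5/2

5/2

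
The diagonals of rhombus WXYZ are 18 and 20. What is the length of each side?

In a rhombus, the diagonals bisect each other perpendicularly, creating four congruent right triangles.
Each triangle has legs 9 (half of 18) and 10 (half of 20).
The hypotenuse of each right triangle is a side of the rhombus:
side = sqrt(9^2 + 10^2) = sqrt(181)

sqrt(181)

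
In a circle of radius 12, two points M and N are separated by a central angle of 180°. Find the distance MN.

Chord length = 2r sin(θ/2)
= 2 × 12 × sin(180°/2)
= 2 × 12 × sin(90°)
= 24

24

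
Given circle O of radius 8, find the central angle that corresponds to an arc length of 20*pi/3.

The full circumference is 2πr = 16*pi.
The arc is 20*pi/3 / 16*pi = 5/12 of the full circle.
So the central angle = 5/12 × 360° = 150°.

150°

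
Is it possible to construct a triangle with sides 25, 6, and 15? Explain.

Check the triangle inequality: 6 + 15 = 21 ≤ 25.
Since the sum of two sides does not exceed the third, no triangle can be formed.

No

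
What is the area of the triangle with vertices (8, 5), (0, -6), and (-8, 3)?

Shoelace: Area = (1/2)|8(-6-3) + 0(3-5) + -8(5--6)| = (1/2)(160) = 80

80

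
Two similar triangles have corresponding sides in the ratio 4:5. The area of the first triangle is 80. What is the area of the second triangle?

The ratio of areas of similar triangles = (side ratio)^2.
Side ratio = 4:5, so area ratio = 16:25.
Area of the second triangle / Area of the first triangle = 25/16
Area of the second triangle = 80 * 25/16 = 125

125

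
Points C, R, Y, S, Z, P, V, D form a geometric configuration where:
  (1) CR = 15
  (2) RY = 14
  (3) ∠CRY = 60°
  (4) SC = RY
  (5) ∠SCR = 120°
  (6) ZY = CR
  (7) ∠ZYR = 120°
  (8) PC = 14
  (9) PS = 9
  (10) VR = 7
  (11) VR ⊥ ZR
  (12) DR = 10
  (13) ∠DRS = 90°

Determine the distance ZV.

From the given relations: ZY = CR = 15.
Step 1: By the law of cosines on triangle ZYR: ZR² = 15² + 14² − 2·15·14·cos(120°) = 631, so ZR ≈ 25.12.
Step 2: By the law of cosines on triangle ZRV: ZV² = 25.12² + 7² − 2·25.12·7·cos(90°) = 680, so ZV = 2·√170.

Therefore, the length of ZV = 2·√170.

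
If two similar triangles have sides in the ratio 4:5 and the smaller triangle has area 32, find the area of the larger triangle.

Area ratio = (4/5)^2 = 16/25. Area of the larger triangle = 32 * 25/16 = 50.

50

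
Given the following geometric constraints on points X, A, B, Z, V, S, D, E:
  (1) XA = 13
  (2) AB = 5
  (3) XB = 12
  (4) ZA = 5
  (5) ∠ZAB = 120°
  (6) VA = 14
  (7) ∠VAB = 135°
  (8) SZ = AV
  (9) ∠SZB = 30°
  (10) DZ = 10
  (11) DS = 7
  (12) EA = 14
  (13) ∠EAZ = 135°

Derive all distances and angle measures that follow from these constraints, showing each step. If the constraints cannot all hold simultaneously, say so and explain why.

The constraints are consistent.

From the given relations:
  SZ = AV = 14

Step 1: From BA = 5, AZ = 5, and ∠BAZ = 120°, by the law of cosines:
  BZ² = BA² + AZ² - 2·BA·AZ·cos(120°) = 25 + 25 + 25 = 75
  BZ = 5·√3

Step 2: From BA = 5, AV = 14, and ∠BAV = 135°, by the law of cosines:
  BV² = BA² + AV² - 2·BA·AV·cos(135°) = 25 + 196 + 98.99 = 320
  BV ≈ 17.89

Step 3: From ZA = 5, AE = 14, and ∠ZAE = 135°, by the law of cosines:
  ZE² = ZA² + AE² - 2·ZA·AE·cos(135°) = 25 + 196 + 98.99 = 320
  ZE ≈ 17.89

Step 4: From XA = 13, XB = 12, AB = 5, by the inverse law of cosines:
  cos(∠AXB) = (XA² + XB² - AB²) / (2·XA·XB)
  ∠AXB = 22.62°

Step 5: From AB = 5, AX = 13, BX = 12, by the inverse law of cosines:
  cos(∠BAX) = (AB² + AX² - BX²) / (2·AB·AX)
  ∠BAX = 67.38°

Step 6: From BA = 5, BX = 12, AX = 13, by the inverse law of cosines:
  cos(∠ABX) = (BA² + BX² - AX²) / (2·BA·BX)
  ∠ABX = 90°

Step 7: From ZD = 10, ZS = 14, DS = 7, by the inverse law of cosines:
  cos(∠DZS) = (ZD² + ZS² - DS²) / (2·ZD·ZS)
  ∠DZS = 28.1°

Step 8: From SD = 7, SZ = 14, DZ = 10, by the inverse law of cosines:
  cos(∠DSZ) = (SD² + SZ² - DZ²) / (2·SD·SZ)
  ∠DSZ = 42.29°

Step 9: From DS = 7, DZ = 10, SZ = 14, by the inverse law of cosines:
  cos(∠SDZ) = (DS² + DZ² - SZ²) / (2·DS·DZ)
  ∠SDZ = 109.62°

Step 10: From BZ = 5·√3, ZS = 14, and ∠BZS = 30°, by the law of cosines:
  BS² = BZ² + ZS² - 2·BZ·ZS·cos(30°) = 75 + 196 - 210 = 61
  BS = √61

Step 11: From BA = 5, BV = 17.89, AV = 14, by the inverse law of cosines:
  cos(∠ABV) = (BA² + BV² - AV²) / (2·BA·BV)
  ∠ABV = 33.6°

Step 12: From BA = 5, BZ = 5·√3, AZ = 5, by the inverse law of cosines:
  cos(∠ABZ) = (BA² + BZ² - AZ²) / (2·BA·BZ)
  ∠ABZ = 30°

Step 13: From ZA = 5, ZB = 5·√3, AB = 5, by the inverse law of cosines:
  cos(∠AZB) = (ZA² + ZB² - AB²) / (2·ZA·ZB)
  ∠AZB = 30°

Step 14: From ZA = 5, ZE = 17.89, AE = 14, by the inverse law of cosines:
  cos(∠AZE) = (ZA² + ZE² - AE²) / (2·ZA·ZE)
  ∠AZE = 33.6°

Step 15: From VA = 14, VB = 17.89, AB = 5, by the inverse law of cosines:
  cos(∠AVB) = (VA² + VB² - AB²) / (2·VA·VB)
  ∠AVB = 11.4°

Step 16: From EA = 14, EZ = 17.89, AZ = 5, by the inverse law of cosines:
  cos(∠AEZ) = (EA² + EZ² - AZ²) / (2·EA·EZ)
  ∠AEZ = 11.4°

Step 17: From BS = √61, BZ = 5·√3, SZ = 14, by the inverse law of cosines:
  cos(∠SBZ) = (BS² + BZ² - SZ²) / (2·BS·BZ)
  ∠SBZ = 116.33°

Step 18: From SB = √61, SZ = 14, BZ = 5·√3, by the inverse law of cosines:
  cos(∠BSZ) = (SB² + SZ² - BZ²) / (2·SB·SZ)
  ∠BSZ = 33.67°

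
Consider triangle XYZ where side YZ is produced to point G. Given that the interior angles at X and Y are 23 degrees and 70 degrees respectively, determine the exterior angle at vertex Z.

The interior angle at Z is 180 - 23 - 70 = 87 degrees.
The exterior angle and interior angle at Z are supplementary:
Exterior angle = 180 - 87 = 93 degrees.

93 degrees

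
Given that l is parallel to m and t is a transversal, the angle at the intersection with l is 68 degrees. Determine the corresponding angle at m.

When a transversal crosses parallel lines, angles in the same position at each intersection are called corresponding angles.
These are always equal, so the answer is 68 degrees.

68 degrees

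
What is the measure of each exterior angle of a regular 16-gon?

Each exterior angle of a regular n-gon is 360 / n.
For n = 16: 360 / 16 = 45/2 degrees.

45/2 degrees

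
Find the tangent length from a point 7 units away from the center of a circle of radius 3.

tangent = √(d² - r²) = √(7² - 3²) = √(49 - 9) = √40 = 2*sqrt(10)

2*sqrt(10)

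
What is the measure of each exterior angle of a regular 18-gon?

Each exterior angle of a regular n-gon is 360 / n.
For n = 18: 360 / 18 = 20 degrees.

20 degrees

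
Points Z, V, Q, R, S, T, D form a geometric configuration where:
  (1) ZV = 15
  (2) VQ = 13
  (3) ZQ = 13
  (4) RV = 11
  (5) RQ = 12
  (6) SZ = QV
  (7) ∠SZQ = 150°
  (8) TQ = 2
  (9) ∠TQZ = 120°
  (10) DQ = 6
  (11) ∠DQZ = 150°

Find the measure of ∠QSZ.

From the given relations: SZ = QV = 13.
Step 1: By the law of cosines on triangle SZQ: SQ² = 13² + 13² − 2·13·13·cos(150°) = 630.72, so SQ ≈ 25.11.
Step 2: By the inverse law of cosines on triangle QSZ: cos(∠QSZ) = (25.11² + 13² − 13²) / (2·25.11·13) = 630.72/652.97 = 0.9659, so ∠QSZ = 15°.

Therefore, the measure of angle ∠QSZ = 15°.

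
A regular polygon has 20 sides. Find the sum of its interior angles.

The sum of interior angles of an n-sided polygon is (n - 2) * 180.
For n = 20: (20 - 2) * 180 = 18 * 180 = 3240 degrees.

3240 degrees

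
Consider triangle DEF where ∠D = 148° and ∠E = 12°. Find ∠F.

angle F = 180 - 148 - 12 = 20 degrees.

20 degrees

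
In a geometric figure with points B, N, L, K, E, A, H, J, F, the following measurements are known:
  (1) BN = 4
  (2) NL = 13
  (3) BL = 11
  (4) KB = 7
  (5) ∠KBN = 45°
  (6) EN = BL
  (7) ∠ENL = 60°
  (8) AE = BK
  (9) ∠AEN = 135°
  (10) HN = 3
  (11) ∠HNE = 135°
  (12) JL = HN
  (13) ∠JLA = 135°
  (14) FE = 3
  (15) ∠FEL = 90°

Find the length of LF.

From the given relations: EN = BL = 11.
Step 1: By the law of cosines on triangle LNE: LE² = 13² + 11² − 2·13·11·cos(60°) = 147, so LE = 7·√3.
Step 2: By the law of cosines on triangle LEF: LF² = (7·√3)² + 3² − 2·7·√3·3·cos(90°) = 156, so LF = 2·√39.

Therefore, the length of LF = 2·√39.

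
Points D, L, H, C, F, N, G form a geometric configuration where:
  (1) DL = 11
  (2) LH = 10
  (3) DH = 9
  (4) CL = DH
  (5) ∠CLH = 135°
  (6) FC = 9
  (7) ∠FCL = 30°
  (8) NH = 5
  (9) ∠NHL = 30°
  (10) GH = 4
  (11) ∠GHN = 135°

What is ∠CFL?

From the given relations: CL = DH = 9.
Step 1: By the law of cosines on triangle FCL: FL² = 9² + 9² − 2·9·9·cos(30°) = 21.7, so FL ≈ 4.66.
Step 2: By the inverse law of cosines on triangle CFL: cos(∠CFL) = (9² + 4.66² − 9²) / (2·9·4.66) = 21.7/83.86 = 0.2588, so ∠CFL = 75°.

Therefore, the measure of angle ∠CFL = 75°.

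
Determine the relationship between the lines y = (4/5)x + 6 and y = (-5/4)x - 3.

Slope of line 1: m1 = 4/5
Slope of line 2: m2 = -5/4
m1 * m2 = (4/5) * (-5/4) = -1 = -1, so the lines are perpendicular.

Perpendicular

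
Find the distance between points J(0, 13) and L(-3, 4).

d = sqrt((-3)^2 + (-9)^2) = sqrt(90) = 3*sqrt(10)

3*sqrt(10)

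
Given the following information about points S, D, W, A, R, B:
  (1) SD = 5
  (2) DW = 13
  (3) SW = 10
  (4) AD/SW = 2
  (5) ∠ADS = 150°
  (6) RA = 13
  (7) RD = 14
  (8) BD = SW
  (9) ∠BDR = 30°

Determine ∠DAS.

From the given relations: AD = 2·SW = 2·10 = 20.
Step 1: By the law of cosines on triangle ADS: AS² = 20² + 5² − 2·20·5·cos(150°) = 598.21, so AS ≈ 24.46.
Step 2: By the inverse law of cosines on triangle DAS: cos(∠DAS) = (20² + 24.46² − 5²) / (2·20·24.46) = 973.21/978.33 = 0.9948, so ∠DAS = 5.87°.

Therefore, the measure of angle ∠DAS = 5.87°.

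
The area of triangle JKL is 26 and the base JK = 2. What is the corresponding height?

Rearranging the area formula Area = (1/2) * base * height:
height = 2 * Area / base = 2 * 26 / 2 = 26.

26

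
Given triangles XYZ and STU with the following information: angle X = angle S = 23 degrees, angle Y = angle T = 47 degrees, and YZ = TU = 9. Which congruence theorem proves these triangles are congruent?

The given information provides:
angle X = angle S = 23 degrees, angle Y = angle T = 47 degrees, and YZ = TU = 9
This matches the AAS congruence theorem.
Two pairs of corresponding angles and a non-included side are equal (Angle-Angle-Side).

AAS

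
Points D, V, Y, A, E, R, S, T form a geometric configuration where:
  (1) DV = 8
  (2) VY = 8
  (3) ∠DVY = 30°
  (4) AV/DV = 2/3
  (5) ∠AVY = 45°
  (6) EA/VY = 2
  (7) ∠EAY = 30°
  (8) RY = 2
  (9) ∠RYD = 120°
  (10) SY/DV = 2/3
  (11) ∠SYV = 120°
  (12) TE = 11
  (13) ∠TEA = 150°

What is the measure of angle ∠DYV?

Step 1: By the law of cosines on triangle YVD: YD² = 8² + 8² − 2·8·8·cos(30°) = 17.15, so YD ≈ 4.14.
Step 2: By the inverse law of cosines on triangle DYV: cos(∠DYV) = (4.14² + 8² − 8²) / (2·4.14·8) = 17.15/66.26 = 0.2588, so ∠DYV = 75°.

Therefore, the measure of angle ∠DYV = 75°.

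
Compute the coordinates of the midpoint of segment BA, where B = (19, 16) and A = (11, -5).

The midpoint is the average of the coordinates:
x: (19 + 11)/2 = 15
y: (16 + -5)/2 = 11/2
Midpoint = (15, 11/2)

(15, 11/2)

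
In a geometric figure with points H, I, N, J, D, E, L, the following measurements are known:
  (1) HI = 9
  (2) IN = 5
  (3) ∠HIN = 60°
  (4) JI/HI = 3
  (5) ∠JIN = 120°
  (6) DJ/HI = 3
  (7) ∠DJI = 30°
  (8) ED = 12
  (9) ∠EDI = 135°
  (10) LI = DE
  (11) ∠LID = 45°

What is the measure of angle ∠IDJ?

From the given relations: DJ = 3·HI = 3·9 = 27; JI = 3·HI = 3·9 = 27.
Step 1: By the law of cosines on triangle DJI: DI² = 27² + 27² − 2·27·27·cos(30°) = 195.33, so DI ≈ 13.98.
Step 2: By the inverse law of cosines on triangle IDJ: cos(∠IDJ) = (13.98² + 27² − 27²) / (2·13.98·27) = 195.33/754.72 = 0.2588, so ∠IDJ = 75°.

Therefore, the measure of angle ∠IDJ = 75°.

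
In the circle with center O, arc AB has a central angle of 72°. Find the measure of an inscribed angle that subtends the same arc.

Inscribed angle = 72° / 2 = 36° (inscribed angle theorem).

36°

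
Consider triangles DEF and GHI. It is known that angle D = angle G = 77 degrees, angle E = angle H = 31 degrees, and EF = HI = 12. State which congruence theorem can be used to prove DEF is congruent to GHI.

Consider the given information: angle D = angle G = 77 degrees, angle E = angle H = 31 degrees, and EF = HI = 12
This is not SAS or ASA: SAS requires two sides and the included angle between them. ASA requires two angles and the side between them.
The correct criterion is AAS. Two pairs of corresponding angles and a non-included side are equal (Angle-Angle-Side).

AAS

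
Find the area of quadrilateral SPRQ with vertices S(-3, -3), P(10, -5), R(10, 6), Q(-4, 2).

Using the Shoelace formula for a quadrilateral (vertices in order):
Area = (1/2)|sum of (x_i * y_(i+1) - x_(i+1) * y_i)|
Terms: (-3*-5 - 10*-3) = 45, (10*6 - 10*-5) = 110, (10*2 - -4*6) = 44, (-4*-3 - -3*2) = 18
Sum = 217
Area = (1/2)(217) = 217/2

217/2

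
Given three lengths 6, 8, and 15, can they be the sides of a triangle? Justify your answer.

The longest side is 15. The other two sides sum to 6 + 8 = 14.
Since 14 ≤ 15, the two shorter sides cannot reach around to close the triangle.

No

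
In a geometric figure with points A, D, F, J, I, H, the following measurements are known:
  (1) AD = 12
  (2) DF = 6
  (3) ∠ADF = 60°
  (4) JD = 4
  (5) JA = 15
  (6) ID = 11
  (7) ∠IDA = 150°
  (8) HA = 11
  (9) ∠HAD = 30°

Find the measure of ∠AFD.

Step 1: By the law of cosines on triangle FDA: FA² = 6² + 12² − 2·6·12·cos(60°) = 108, so FA = 6·√3.
Step 2: By the inverse law of cosines on triangle AFD: cos(∠AFD) = ((6·√3)² + 6² − 12²) / (2·6·√3·6) = 0/124.71 = 0, so ∠AFD = 90°.

Therefore, the measure of angle ∠AFD = 90°.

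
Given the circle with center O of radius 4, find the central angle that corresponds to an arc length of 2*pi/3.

The full circumference is 2πr = 8*pi.
The arc is 2*pi/3 / 8*pi = 1/12 of the full circle.
So the central angle = 1/12 × 360° = 30°.

30°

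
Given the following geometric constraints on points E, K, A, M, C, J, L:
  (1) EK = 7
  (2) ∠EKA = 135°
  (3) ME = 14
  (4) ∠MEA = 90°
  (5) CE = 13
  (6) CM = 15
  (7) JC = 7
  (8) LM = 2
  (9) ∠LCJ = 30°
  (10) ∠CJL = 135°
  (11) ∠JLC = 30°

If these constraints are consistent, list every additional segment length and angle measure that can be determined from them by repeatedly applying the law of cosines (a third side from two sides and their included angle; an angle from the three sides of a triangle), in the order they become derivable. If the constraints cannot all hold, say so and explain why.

These constraints are not satisfiable: (9), (10) and (11) are the three interior angles of triangle LCJ, which must sum to 180°, but 30° + 135° + 30° = 195°. No planar figure meets all of them, so nothing further can be derived.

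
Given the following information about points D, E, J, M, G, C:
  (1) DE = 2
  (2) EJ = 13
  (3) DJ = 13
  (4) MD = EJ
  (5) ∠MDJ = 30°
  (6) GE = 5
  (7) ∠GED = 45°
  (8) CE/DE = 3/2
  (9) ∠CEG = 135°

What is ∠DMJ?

From the given relations: MD = EJ = 13.
Step 1: By the law of cosines on triangle MDJ: MJ² = 13² + 13² − 2·13·13·cos(30°) = 45.28, so MJ ≈ 6.73.
Step 2: By the inverse law of cosines on triangle DMJ: cos(∠DMJ) = (13² + 6.73² − 13²) / (2·13·6.73) = 45.28/174.96 = 0.2588, so ∠DMJ = 75°.

Therefore, the measure of angle ∠DMJ = 75°.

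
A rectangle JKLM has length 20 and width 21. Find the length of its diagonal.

A rectangle's diagonal splits it into two right triangles, with the diagonal as the hypotenuse.
By the Pythagorean theorem, d^2 = 20^2 + 21^2 = 841.
Therefore d = sqrt(841) = 29.

29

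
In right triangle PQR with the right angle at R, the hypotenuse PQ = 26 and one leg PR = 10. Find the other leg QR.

Rearranging the Pythagorean theorem to solve for the unknown leg:
leg^2 = hypotenuse^2 - known_leg^2 = 676 - 100 = 576
leg = sqrt(576) = 24.

24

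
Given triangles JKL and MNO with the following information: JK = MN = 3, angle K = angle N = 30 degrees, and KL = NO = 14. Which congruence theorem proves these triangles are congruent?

Consider the given information: JK = MN = 3, angle K = angle N = 30 degrees, and KL = NO = 14
This is not ASA or AAS: ASA requires two angles and the side between them. AAS requires two angles and a non-included side.
The correct criterion is SAS. Two pairs of corresponding sides and the included angle are equal (Side-Angle-Side).

SAS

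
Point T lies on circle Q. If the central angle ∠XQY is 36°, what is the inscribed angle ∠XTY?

An inscribed angle intercepts an arc from a point on the circle, while the central angle intercepts the same arc from the center.
The inscribed angle is always half the central angle: 36° / 2 = 18°.

18°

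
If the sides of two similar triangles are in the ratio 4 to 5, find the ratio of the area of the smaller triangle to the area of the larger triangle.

Area scales with the square of linear dimensions. If every length is multiplied by 4/5, then the area is multiplied by (4/5)^2 = 16/25.
The area ratio is 16:25.

16:25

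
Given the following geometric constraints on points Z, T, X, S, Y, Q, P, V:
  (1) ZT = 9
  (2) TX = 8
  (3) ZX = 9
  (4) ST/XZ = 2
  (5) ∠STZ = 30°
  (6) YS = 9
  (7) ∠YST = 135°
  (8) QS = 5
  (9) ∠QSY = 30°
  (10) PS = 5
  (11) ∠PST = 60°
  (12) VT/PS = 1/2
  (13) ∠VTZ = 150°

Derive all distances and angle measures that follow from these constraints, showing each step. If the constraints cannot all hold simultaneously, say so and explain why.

The constraints are consistent.

From the given relations:
  ST = 2·XZ = 2·9 = 18
  VT = 1/2·PS = 1/2·5 ≈ 2.5

Step 1: From ZT = 9, TS = 18, and ∠ZTS = 30°, by the law of cosines:
  ZS² = ZT² + TS² - 2·ZT·TS·cos(30°) = 81 + 324 - 280.6 = 124.4
  ZS ≈ 11.15

Step 2: From ZT = 9, TV = 2.5, and ∠ZTV = 150°, by the law of cosines:
  ZV² = ZT² + TV² - 2·ZT·TV·cos(150°) = 81 + 6.25 + 38.97 = 126.2
  ZV ≈ 11.23

Step 3: From TS = 18, SY = 9, and ∠TSY = 135°, by the law of cosines:
  TY² = TS² + SY² - 2·TS·SY·cos(135°) = 324 + 81 + 229.1 = 634.1
  TY ≈ 25.18

Step 4: From TS = 18, SP = 5, and ∠TSP = 60°, by the law of cosines:
  TP² = TS² + SP² - 2·TS·SP·cos(60°) = 324 + 25 - 90 = 259
  TP ≈ 16.09

Step 5: From YS = 9, SQ = 5, and ∠YSQ = 30°, by the law of cosines:
  YQ² = YS² + SQ² - 2·YS·SQ·cos(30°) = 81 + 25 - 77.94 = 28.06
  YQ ≈ 5.3

Step 6: From ZT = 9, ZX = 9, TX = 8, by the inverse law of cosines:
  cos(∠TZX) = (ZT² + ZX² - TX²) / (2·ZT·ZX)
  ∠TZX = 52.78°

Step 7: From TX = 8, TZ = 9, XZ = 9, by the inverse law of cosines:
  cos(∠XTZ) = (TX² + TZ² - XZ²) / (2·TX·TZ)
  ∠XTZ = 63.61°

Step 8: From XT = 8, XZ = 9, TZ = 9, by the inverse law of cosines:
  cos(∠TXZ) = (XT² + XZ² - TZ²) / (2·XT·XZ)
  ∠TXZ = 63.61°

Step 9: From ZS = 11.15, ZT = 9, ST = 18, by the inverse law of cosines:
  cos(∠SZT) = (ZS² + ZT² - ST²) / (2·ZS·ZT)
  ∠SZT = 126.21°

Step 10: From ZT = 9, ZV = 11.23, TV = 2.5, by the inverse law of cosines:
  cos(∠TZV) = (ZT² + ZV² - TV²) / (2·ZT·ZV)
  ∠TZV = 6.39°

Step 11: From TP = 16.09, TS = 18, PS = 5, by the inverse law of cosines:
  cos(∠PTS) = (TP² + TS² - PS²) / (2·TP·TS)
  ∠PTS = 15.61°

Step 12: From TS = 18, TY = 25.18, SY = 9, by the inverse law of cosines:
  cos(∠STY) = (TS² + TY² - SY²) / (2·TS·TY)
  ∠STY = 14.64°

Step 13: From ST = 18, SZ = 11.15, TZ = 9, by the inverse law of cosines:
  cos(∠TSZ) = (ST² + SZ² - TZ²) / (2·ST·SZ)
  ∠TSZ = 23.79°

Step 14: From YQ = 5.3, YS = 9, QS = 5, by the inverse law of cosines:
  cos(∠QYS) = (YQ² + YS² - QS²) / (2·YQ·YS)
  ∠QYS = 28.16°

Step 15: From YS = 9, YT = 25.18, ST = 18, by the inverse law of cosines:
  cos(∠SYT) = (YS² + YT² - ST²) / (2·YS·YT)
  ∠SYT = 30.36°

Step 16: From QS = 5, QY = 5.3, SY = 9, by the inverse law of cosines:
  cos(∠SQY) = (QS² + QY² - SY²) / (2·QS·QY)
  ∠SQY = 121.84°

Step 17: From PS = 5, PT = 16.09, ST = 18, by the inverse law of cosines:
  cos(∠SPT) = (PS² + PT² - ST²) / (2·PS·PT)
  ∠SPT = 104.39°

Step 18: From VT = 2.5, VZ = 11.23, TZ = 9, by the inverse law of cosines:
  cos(∠TVZ) = (VT² + VZ² - TZ²) / (2·VT·VZ)
  ∠TVZ = 23.61°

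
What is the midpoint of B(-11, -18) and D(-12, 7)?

M = ((x₁ + x₂)/2, (y₁ + y₂)/2)
= ((-11 + -12)/2, (-18 + 7)/2)
= (-23/2, -11/2) = (-23/2, -11/2)

(-23/2, -11/2)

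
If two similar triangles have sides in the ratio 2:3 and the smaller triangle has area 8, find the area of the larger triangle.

Area ratio = (2/3)^2 = 4/9. Area of the larger triangle = 8 * 9/4 = 18.

18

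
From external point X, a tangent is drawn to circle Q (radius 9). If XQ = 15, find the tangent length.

The tangent, radius, and line from the external point to the center form a right triangle.
The right angle is where the tangent meets the radius.
By the Pythagorean theorem: tangent² + 9² = 15²
tangent² = 225 - 81 = 144
tangent = 12

12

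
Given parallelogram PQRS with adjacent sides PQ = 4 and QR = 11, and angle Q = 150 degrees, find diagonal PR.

Law of cosines: d^2 = 4^2 + 11^2 - 2(4)(11)cos(150°) = 44*sqrt(3) + 137, so d = sqrt(44*sqrt(3) + 137).

sqrt(44*sqrt(3) + 137)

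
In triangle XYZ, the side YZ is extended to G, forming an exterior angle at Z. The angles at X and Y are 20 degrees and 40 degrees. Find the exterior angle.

Exterior angle = 20 + 40 = 60 degrees (exterior angle theorem).

60 degrees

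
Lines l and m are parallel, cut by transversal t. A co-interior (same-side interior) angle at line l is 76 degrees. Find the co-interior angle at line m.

Co-interior angles sum to 180: 180 - 76 = 104 degrees.

104 degrees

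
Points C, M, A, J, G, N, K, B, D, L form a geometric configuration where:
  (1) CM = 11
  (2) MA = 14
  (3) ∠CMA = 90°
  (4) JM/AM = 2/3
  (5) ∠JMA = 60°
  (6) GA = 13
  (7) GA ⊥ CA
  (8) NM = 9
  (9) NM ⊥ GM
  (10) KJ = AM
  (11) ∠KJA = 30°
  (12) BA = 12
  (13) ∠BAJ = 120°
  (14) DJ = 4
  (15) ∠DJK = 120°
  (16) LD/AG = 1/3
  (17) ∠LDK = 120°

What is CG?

Step 1: By the law of cosines on triangle CMA: CA² = 11² + 14² − 2·11·14·cos(90°) = 317, so CA ≈ 17.8.
Step 2: By the law of cosines on triangle CAG: CG² = 17.8² + 13² − 2·17.8·13·cos(90°) = 486, so CG = 9·√6.

Therefore, the length of CG = 9·√6.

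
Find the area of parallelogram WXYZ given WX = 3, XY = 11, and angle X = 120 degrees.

Area = a * b * sin(theta)
Area = 3 * 11 * sin(120 degrees)
Area = 33 * sqrt(3)/2
Area = 33*sqrt(3)/2

33*sqrt(3)/2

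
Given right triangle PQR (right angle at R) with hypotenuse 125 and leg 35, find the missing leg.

By the Pythagorean theorem: QR^2 = PQ^2 - PR^2
QR^2 = 125^2 - 35^2 = 15625 - 1225 = 14400
QR = sqrt(14400) = 120

120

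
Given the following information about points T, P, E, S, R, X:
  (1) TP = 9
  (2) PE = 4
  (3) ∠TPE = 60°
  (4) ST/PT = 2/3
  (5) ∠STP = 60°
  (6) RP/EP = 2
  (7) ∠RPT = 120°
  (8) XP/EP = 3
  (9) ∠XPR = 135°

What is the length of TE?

Step 1: By the law of cosines on triangle TPE: TE² = 9² + 4² − 2·9·4·cos(60°) = 61, so TE = √61.

Therefore, the length of TE = √61.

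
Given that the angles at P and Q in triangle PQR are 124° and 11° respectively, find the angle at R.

angle R = 180 - 124 - 11 = 45 degrees.

45 degrees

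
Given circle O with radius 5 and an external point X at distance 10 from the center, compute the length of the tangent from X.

Let T be the point of tangency. Then OT ⊥ XT (radius ⊥ tangent).
In right triangle OTX: OX² = OT² + XT²
10² = 5² + XT²
XT² = 75, XT = 5*sqrt(3)

5*sqrt(3)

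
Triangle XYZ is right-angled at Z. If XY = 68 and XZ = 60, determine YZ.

By the Pythagorean theorem: YZ^2 = XY^2 - XZ^2
YZ^2 = 68^2 - 60^2 = 4624 - 3600 = 1024
YZ = sqrt(1024) = 32

32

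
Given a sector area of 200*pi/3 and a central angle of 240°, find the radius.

The sector covers 240°/360° = 2/3 of the full circle.
Full circle area = 200*pi/3 / 2/3 = 100*pi.
Since full area = πr², we get r² = 100*pi/π = 100, so r = 10.

10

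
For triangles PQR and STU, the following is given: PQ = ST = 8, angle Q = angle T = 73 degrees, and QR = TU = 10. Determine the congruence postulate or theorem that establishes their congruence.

Consider the given information: PQ = ST = 8, angle Q = angle T = 73 degrees, and QR = TU = 10
This is not ASA or HL: ASA requires two angles and the side between them. HL only applies to right triangles with matching hypotenuse and leg.
The correct criterion is SAS. Two pairs of corresponding sides and the included angle are equal (Side-Angle-Side).

SAS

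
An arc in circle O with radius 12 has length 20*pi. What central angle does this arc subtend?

Arc length L = 2πr × θ/360, so θ = 360L / (2πr).
θ = 360 × 20*pi / (2π × 12)
θ = 300°
θ = 300°

300°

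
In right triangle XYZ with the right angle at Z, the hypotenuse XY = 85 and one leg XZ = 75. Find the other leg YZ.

By the Pythagorean theorem: YZ^2 = XY^2 - XZ^2
YZ^2 = 85^2 - 75^2 = 7225 - 5625 = 1600
YZ = sqrt(1600) = 40

40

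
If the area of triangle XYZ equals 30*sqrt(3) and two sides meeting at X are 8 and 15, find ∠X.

Area = (1/2) * a * b * sin(C)
sin(C) = 2 * Area / (a * b)
sin(C) = 2 * 30*sqrt(3) / (8 * 15)
sin(C) = sqrt(3)/2
C = arcsin(sqrt(3)/2) = 60°
Since sin(180° - C) = sin(C), the obtuse angle 120° gives the same area, so C = 60° or C = 120°.

60° or 120°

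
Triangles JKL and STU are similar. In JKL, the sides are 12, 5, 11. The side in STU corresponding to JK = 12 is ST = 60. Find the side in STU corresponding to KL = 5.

Since the triangles are similar, the ratio of corresponding sides is constant.
Scale factor k = ST / JK = 60 / 12 = 5
TU = k * KL = 5 * 5 = 25

25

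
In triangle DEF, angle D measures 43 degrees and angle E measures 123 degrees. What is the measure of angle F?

By the triangle angle sum property, the three interior angles of any triangle add up to 180°.
We know angle D = 43° and angle E = 123°, so their sum is 166°.
Therefore angle F = 180° - 166° = 14°.

14 degrees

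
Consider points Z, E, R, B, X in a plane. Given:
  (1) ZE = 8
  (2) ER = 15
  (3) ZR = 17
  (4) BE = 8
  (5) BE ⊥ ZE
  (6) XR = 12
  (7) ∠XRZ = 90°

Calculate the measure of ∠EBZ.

Step 1: By the law of cosines on triangle BEZ: BZ² = 8² + 8² − 2·8·8·cos(90°) = 128, so BZ = 8·√2.
Step 2: By the inverse law of cosines on triangle EBZ: cos(∠EBZ) = (8² + (8·√2)² − 8²) / (2·8·8·√2) = 128/181.02 = 0.7071, so ∠EBZ = 45°.

Therefore, the measure of angle ∠EBZ = 45°.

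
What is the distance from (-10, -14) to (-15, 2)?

d = sqrt((-5)^2 + (16)^2) = sqrt(281)

sqrt(281)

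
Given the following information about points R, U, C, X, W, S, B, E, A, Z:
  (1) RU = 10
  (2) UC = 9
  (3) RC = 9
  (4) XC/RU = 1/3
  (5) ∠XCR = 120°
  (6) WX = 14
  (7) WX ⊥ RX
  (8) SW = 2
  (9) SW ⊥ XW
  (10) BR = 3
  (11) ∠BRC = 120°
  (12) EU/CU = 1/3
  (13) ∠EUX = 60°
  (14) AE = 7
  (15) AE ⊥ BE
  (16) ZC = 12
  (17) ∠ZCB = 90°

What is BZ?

Step 1: By the law of cosines on triangle BRC: BC² = 3² + 9² − 2·3·9·cos(120°) = 117, so BC = 3·√13.
Step 2: By the law of cosines on triangle BCZ: BZ² = (3·√13)² + 12² − 2·3·√13·12·cos(90°) = 261, so BZ = 3·√29.

Therefore, the length of BZ = 3·√29.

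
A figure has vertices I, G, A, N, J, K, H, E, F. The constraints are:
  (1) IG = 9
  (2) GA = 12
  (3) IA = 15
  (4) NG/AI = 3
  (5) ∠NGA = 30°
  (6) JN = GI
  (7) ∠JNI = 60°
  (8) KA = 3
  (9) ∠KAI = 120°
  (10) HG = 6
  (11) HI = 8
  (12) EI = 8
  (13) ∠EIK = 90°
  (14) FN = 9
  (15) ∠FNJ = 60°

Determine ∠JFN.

From the given relations: JN = GI = 9.
Step 1: By the law of cosines on triangle FNJ: FJ² = 9² + 9² − 2·9·9·cos(60°) = 81, so FJ = 9.
Step 2: By the inverse law of cosines on triangle JFN: cos(∠JFN) = (9² + 9² − 9²) / (2·9·9) = 81/162 = 0.5, so ∠JFN = 60°.

Therefore, the measure of angle ∠JFN = 60°.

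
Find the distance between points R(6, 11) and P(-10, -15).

The horizontal distance is |-10 - 6| = 16 and the vertical distance is |-15 - 11| = 26.
By the Pythagorean theorem, d = sqrt(16^2 + 26^2) = sqrt(932) = 2*sqrt(233).

2*sqrt(233)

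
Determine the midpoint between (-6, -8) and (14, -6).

The midpoint is the point halfway along the segment.
Move half the horizontal distance: -6 + (14 - -6)/2 = -6 + 20/2 = 4
Move half the vertical distance: -8 + (-6 - -8)/2 = -8 + 2/2 = -7
Midpoint = (4, -7)

(4, -7)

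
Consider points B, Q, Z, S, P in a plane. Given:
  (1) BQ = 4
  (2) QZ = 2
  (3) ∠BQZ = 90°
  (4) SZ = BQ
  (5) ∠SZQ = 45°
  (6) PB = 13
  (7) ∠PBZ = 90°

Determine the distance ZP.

Step 1: By the law of cosines on triangle ZQB: ZB² = 2² + 4² − 2·2·4·cos(90°) = 20, so ZB = 2·√5.
Step 2: By the law of cosines on triangle ZBP: ZP² = (2·√5)² + 13² − 2·2·√5·13·cos(90°) = 189, so ZP = 3·√21.

Therefore, the length of ZP = 3·√21.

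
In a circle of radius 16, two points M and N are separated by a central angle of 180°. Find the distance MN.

Drop a perpendicular from the center to the chord, bisecting both the chord and the central angle.
Each half-chord = r sin(θ/2) = 16 sin(90°).
The full chord = 2 × 16 × sin(90°) = 32.

32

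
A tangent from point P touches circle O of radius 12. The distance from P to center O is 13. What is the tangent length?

tangent = √(d² - r²) = √(13² - 12²) = √(169 - 144) = √25 = 5

5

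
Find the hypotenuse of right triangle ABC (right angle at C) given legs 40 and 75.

AB = sqrt(40^2 + 75^2) = sqrt(7225) = 85

85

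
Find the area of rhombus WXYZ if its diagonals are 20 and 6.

The diagonals of a rhombus divide it into four right triangles.
Each triangle has legs 20/ 2 = 10 and 6/2 = 3, so each has area (1/2)*10*3 = 15.
Four such triangles give total area = (d1 * d2) / 2 = 60.

60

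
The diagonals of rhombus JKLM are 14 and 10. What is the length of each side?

Half-diagonals are 7 and 5. side = sqrt(7^2 + 5^2) = sqrt(74)

sqrt(74)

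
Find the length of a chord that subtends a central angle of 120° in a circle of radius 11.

Chord length = 2r sin(θ/2)
= 2 × 11 × sin(120°/2)
= 2 × 11 × sin(60°)
= 11*sqrt(3)

11*sqrt(3)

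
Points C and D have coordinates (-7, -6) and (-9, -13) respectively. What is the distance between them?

d = sqrt((-9 - -7)^2 + (-13 - -6)^2)
d = sqrt(-2^2 + -7^2)
d = sqrt(4 + 49)
d = sqrt(53)

sqrt(53)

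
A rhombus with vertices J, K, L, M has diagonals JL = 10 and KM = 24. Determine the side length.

The diagonals of a rhombus bisect each other at right angles.
Half-diagonals: 10/2 = 5 and 24/2 = 12
side = sqrt(5^2 + 12^2)
side = sqrt(25 + 144)
side = sqrt(169) = 13

13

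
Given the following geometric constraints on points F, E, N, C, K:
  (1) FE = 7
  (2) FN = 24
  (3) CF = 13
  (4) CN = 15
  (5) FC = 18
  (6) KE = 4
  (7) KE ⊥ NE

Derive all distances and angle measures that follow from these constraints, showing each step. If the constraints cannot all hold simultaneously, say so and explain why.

These constraints are not satisfiable: (3) CF = 13 and (5) FC = 18 assign two different lengths to the same segment. No planar figure meets all of them, so nothing further can be derived.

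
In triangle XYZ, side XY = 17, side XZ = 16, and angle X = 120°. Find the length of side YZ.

Law of cosines: YZ^2 = 17^2 + 16^2 - 2(17)(16)cos(120°) = 817, so YZ = sqrt(817).

sqrt(817)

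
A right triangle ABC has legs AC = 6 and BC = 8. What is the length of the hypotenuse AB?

AB = sqrt(6^2 + 8^2) = sqrt(100) = 10

10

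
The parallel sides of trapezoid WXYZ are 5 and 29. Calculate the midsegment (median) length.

midsegment = (5 + 29) / 2 = 34 / 2 = 17

17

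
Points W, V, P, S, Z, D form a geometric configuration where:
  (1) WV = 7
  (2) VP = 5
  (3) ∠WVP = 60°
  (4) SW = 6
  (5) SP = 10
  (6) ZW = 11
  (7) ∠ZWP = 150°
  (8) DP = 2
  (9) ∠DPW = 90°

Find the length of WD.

Step 1: By the law of cosines on triangle PVW: PW² = 5² + 7² − 2·5·7·cos(60°) = 39, so PW = √39.
Step 2: By the law of cosines on triangle WPD: WD² = √39² + 2² − 2·√39·2·cos(90°) = 43, so WD = √43.

Therefore, the length of WD = √43.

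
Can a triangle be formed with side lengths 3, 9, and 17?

Check the triangle inequality: 3 + 9 = 12 ≤ 17.
Since the sum of two sides does not exceed the third, no triangle can be formed.

No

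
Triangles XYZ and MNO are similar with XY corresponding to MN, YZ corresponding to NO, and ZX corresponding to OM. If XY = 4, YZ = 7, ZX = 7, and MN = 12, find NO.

Since the triangles are similar, the ratio of corresponding sides is constant.
Scale factor k = MN / XY = 12 / 4 = 3
NO = k * YZ = 3 * 7 = 21

21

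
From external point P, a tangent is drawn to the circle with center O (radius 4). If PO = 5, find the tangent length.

The tangent, radius, and line from the external point to the center form a right triangle.
The right angle is where the tangent meets the radius.
By the Pythagorean theorem: tangent² + 4² = 5²
tangent² = 25 - 16 = 9
tangent = 3

3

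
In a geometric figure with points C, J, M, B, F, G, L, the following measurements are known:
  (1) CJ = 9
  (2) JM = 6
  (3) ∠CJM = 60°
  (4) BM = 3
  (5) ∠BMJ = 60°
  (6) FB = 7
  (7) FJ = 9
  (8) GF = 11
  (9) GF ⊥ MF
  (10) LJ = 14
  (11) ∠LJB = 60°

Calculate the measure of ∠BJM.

Step 1: By the law of cosines on triangle JMB: JB² = 6² + 3² − 2·6·3·cos(60°) = 27, so JB = 3·√3.
Step 2: By the inverse law of cosines on triangle BJM: cos(∠BJM) = ((3·√3)² + 6² − 3²) / (2·3·√3·6) = 54/62.35 = 0.866, so ∠BJM = 30°.

Therefore, the measure of angle ∠BJM = 30°.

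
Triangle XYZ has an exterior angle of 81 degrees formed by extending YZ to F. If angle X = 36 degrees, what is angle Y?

angle Y = 81 - 36 = 45 degrees (exterior angle theorem).

45 degrees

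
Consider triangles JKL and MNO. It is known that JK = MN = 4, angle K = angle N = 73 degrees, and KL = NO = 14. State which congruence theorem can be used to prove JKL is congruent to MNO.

The given information provides:
JK = MN = 4, angle K = angle N = 73 degrees, and KL = NO = 14
This matches the SAS congruence theorem.
Two pairs of corresponding sides and the included angle are equal (Side-Angle-Side).

SAS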